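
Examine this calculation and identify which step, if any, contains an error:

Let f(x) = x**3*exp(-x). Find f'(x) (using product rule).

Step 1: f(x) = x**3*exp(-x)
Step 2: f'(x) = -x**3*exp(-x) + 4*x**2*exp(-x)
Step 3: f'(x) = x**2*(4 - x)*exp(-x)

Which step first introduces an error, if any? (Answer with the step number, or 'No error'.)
Step 2

Step 2 is incorrect due to a wrong coefficient.
The step shows: -x**3*exp(-x) + 4*x**2*exp(-x)
The correct value should be: -x**3*exp(-x) + 3*x**2*exp(-x)

Explanation: The coefficient 3 was incorrectly written as 4: the term 3*x**2*exp(-x) was incorrectly written as 4*x**2*exp(-x)
The later steps are derived from this incorrect expression, so the error originates in Step 2.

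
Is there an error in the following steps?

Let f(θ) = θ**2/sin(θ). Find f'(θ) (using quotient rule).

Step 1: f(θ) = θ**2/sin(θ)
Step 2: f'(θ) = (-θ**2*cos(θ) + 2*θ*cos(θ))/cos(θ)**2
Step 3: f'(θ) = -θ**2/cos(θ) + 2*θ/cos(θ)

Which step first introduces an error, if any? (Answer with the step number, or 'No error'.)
Step 2

Step 2 is incorrect due to a wrong trig function.
The step shows: (-θ**2*cos(θ) + 2*θ*cos(θ))/cos(θ)**2
The correct value should be: (-θ**2*cos(θ) + 2*θ*sin(θ))/sin(θ)**2

Explanation: sin(θ) was incorrectly written as cos(θ): the term (-θ**2*cos(θ) + 2*θ*sin(θ))/sin(θ)**2 was incorrectly written as (-θ**2*cos(θ) + 2*θ*cos(θ))/cos(θ)**2
The later steps are derived from this incorrect expression, so the error originates in Step 2.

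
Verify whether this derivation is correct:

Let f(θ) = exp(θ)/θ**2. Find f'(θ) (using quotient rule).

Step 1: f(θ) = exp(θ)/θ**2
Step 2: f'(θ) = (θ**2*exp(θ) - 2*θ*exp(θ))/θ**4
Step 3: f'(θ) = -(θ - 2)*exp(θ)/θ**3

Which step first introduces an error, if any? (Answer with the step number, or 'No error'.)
Step 3

Step 3 is incorrect due to a sign flip.
The step shows: -(θ - 2)*exp(θ)/θ**3
The correct value should be: (θ - 2)*exp(θ)/θ**3

Explanation: The sign of the whole expression was flipped: the term (θ - 2)*exp(θ)/θ**3 was incorrectly written as -(θ - 2)*exp(θ)/θ**3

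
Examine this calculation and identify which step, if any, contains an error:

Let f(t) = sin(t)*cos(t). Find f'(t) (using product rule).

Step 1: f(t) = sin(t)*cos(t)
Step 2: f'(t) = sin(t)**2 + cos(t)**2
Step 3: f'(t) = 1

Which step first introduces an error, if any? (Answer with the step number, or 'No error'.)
Step 2

Step 2 is incorrect due to a sign flip.
The step shows: sin(t)**2 + cos(t)**2
The correct value should be: -sin(t)**2 + cos(t)**2

Explanation: The sign of one term was flipped: the term -sin(t)**2 was incorrectly written as sin(t)**2
The later steps are derived from this incorrect expression, so the error originates in Step 2.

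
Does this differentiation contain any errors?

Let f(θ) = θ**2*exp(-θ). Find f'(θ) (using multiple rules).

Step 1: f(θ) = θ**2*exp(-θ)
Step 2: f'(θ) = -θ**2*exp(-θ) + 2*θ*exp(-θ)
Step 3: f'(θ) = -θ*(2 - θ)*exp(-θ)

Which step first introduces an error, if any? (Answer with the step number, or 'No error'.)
Step 3

Step 3 is incorrect due to a sign flip.
The step shows: -θ*(2 - θ)*exp(-θ)
The correct value should be: θ*(2 - θ)*exp(-θ)

Explanation: The sign of the whole expression was flipped: the term θ*(2 - θ)*exp(-θ) was incorrectly written as -θ*(2 - θ)*exp(-θ)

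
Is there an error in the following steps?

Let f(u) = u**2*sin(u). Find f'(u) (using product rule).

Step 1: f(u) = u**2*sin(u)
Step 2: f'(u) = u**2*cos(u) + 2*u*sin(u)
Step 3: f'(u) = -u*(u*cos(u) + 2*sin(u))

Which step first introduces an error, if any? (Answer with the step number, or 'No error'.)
Step 3

Step 3 is incorrect due to a sign flip.
The step shows: -u*(u*cos(u) + 2*sin(u))
The correct value should be: u*(u*cos(u) + 2*sin(u))

Explanation: The sign of the whole expression was flipped: the term u*(u*cos(u) + 2*sin(u)) was incorrectly written as -u*(u*cos(u) + 2*sin(u))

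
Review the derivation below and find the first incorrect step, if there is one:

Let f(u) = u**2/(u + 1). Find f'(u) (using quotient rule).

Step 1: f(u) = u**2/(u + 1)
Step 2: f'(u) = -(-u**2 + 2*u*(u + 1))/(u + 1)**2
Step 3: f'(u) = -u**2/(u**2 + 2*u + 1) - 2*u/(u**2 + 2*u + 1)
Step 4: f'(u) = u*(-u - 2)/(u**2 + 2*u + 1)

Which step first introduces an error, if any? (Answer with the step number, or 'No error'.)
Step 2

Step 2 is incorrect due to a sign flip.
The step shows: -(-u**2 + 2*u*(u + 1))/(u + 1)**2
The correct value should be: (-u**2 + 2*u*(u + 1))/(u + 1)**2

Explanation: The sign of the whole expression was flipped: the term (-u**2 + 2*u*(u + 1))/(u + 1)**2 was incorrectly written as -(-u**2 + 2*u*(u + 1))/(u + 1)**2
The later steps are derived from this incorrect expression, so the error originates in Step 2.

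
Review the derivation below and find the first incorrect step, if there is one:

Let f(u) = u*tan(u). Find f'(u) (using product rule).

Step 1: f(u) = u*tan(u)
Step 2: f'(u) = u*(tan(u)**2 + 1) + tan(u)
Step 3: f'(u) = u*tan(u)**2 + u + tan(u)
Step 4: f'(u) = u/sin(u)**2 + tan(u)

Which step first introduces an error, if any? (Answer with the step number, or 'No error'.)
Step 4

Step 4 is incorrect due to a wrong trig function.
The step shows: u/sin(u)**2 + tan(u)
The correct value should be: u/cos(u)**2 + tan(u)

Explanation: cos(u) was incorrectly written as sin(u): the term u/cos(u)**2 was incorrectly written as u/sin(u)**2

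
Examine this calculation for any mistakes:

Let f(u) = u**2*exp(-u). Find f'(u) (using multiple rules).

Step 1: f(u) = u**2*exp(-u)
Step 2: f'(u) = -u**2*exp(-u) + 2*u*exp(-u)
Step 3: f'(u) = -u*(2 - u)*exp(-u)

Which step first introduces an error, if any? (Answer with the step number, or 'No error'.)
Step 3

Step 3 is incorrect due to a sign flip.
The step shows: -u*(2 - u)*exp(-u)
The correct value should be: u*(2 - u)*exp(-u)

Explanation: The sign of the whole expression was flipped: the term u*(2 - u)*exp(-u) was incorrectly written as -u*(2 - u)*exp(-u)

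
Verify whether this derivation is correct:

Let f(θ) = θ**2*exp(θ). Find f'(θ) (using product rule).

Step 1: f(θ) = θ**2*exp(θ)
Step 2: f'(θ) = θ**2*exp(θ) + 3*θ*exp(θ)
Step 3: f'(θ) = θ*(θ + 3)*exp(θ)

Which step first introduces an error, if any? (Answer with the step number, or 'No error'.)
Step 2

Step 2 is incorrect due to a wrong coefficient.
The step shows: θ**2*exp(θ) + 3*θ*exp(θ)
The correct value should be: θ**2*exp(θ) + 2*θ*exp(θ)

Explanation: The coefficient 2 was incorrectly written as 3: the term 2*θ*exp(θ) was incorrectly written as 3*θ*exp(θ)
The later steps are derived from this incorrect expression, so the error originates in Step 2.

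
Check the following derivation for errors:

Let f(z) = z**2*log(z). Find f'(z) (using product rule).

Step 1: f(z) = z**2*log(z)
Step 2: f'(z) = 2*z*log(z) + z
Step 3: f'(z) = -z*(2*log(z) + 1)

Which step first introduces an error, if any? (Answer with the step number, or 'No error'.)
Step 3

Step 3 is incorrect due to a sign flip.
The step shows: -z*(2*log(z) + 1)
The correct value should be: z*(2*log(z) + 1)

Explanation: The sign of the whole expression was flipped: the term z*(2*log(z) + 1) was incorrectly written as -z*(2*log(z) + 1)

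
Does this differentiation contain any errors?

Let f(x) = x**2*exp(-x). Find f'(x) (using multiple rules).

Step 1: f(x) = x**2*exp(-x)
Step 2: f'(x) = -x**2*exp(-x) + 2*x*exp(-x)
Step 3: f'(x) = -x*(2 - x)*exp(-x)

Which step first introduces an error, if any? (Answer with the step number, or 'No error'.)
Step 3

Step 3 is incorrect due to a sign flip.
The step shows: -x*(2 - x)*exp(-x)
The correct value should be: x*(2 - x)*exp(-x)

Explanation: The sign of the whole expression was flipped: the term x*(2 - x)*exp(-x) was incorrectly written as -x*(2 - x)*exp(-x)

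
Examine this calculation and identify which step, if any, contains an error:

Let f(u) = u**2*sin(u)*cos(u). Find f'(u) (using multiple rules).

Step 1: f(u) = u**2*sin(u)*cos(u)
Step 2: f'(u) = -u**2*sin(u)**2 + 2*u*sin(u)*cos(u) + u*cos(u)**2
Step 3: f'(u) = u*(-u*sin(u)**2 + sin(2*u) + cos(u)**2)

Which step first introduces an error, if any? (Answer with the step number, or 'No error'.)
Step 2

Step 2 is incorrect due to a wrong exponent.
The step shows: -u**2*sin(u)**2 + 2*u*sin(u)*cos(u) + u*cos(u)**2
The correct value should be: -u**2*sin(u)**2 + u**2*cos(u)**2 + 2*u*sin(u)*cos(u)

Explanation: The exponent 2 on u was incorrectly written as 1: the term u**2*cos(u)**2 was incorrectly written as u*cos(u)**2
The later steps are derived from this incorrect expression, so the error originates in Step 2.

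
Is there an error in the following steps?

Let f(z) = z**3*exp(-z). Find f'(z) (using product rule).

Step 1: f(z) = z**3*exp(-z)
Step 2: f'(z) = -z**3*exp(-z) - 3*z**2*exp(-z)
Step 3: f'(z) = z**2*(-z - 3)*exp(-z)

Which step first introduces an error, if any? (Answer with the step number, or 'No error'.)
Step 2

Step 2 is incorrect due to a sign flip.
The step shows: -z**3*exp(-z) - 3*z**2*exp(-z)
The correct value should be: -z**3*exp(-z) + 3*z**2*exp(-z)

Explanation: The sign of one term was flipped: the term 3*z**2*exp(-z) was incorrectly written as -3*z**2*exp(-z)
The later steps are derived from this incorrect expression, so the error originates in Step 2.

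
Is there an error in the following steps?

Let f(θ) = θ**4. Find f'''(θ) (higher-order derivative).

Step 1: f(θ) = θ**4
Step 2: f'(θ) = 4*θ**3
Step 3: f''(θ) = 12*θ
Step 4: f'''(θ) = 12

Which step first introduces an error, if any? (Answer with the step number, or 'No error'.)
Step 3

Step 3 is incorrect due to a wrong exponent.
The step shows: 12*θ
The correct value should be: 12*θ**2

Explanation: The exponent 2 on θ was incorrectly written as 1: the term 12*θ**2 was incorrectly written as 12*θ
The later steps are derived from this incorrect expression, so the error originates in Step 3.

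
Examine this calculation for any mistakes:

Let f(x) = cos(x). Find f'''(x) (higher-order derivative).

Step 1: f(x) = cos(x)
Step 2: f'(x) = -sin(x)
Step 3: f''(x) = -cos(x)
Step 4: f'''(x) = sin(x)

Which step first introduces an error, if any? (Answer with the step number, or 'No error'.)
No error

All steps in this derivation are correct.
The final answer f'''(x) = sin(x) is valid.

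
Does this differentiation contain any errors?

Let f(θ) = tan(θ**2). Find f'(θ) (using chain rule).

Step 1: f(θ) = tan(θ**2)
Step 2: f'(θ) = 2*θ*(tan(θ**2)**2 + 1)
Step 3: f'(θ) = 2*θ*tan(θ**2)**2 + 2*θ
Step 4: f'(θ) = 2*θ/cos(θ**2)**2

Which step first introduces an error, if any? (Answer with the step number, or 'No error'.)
No error

All steps in this derivation are correct.
The final answer f'(θ) = 2*θ/cos(θ**2)**2 is valid.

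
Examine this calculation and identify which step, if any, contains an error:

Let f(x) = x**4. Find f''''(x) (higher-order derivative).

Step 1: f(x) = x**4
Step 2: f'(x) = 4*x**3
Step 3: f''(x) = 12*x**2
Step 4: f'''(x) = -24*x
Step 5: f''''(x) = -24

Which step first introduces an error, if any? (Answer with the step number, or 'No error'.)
Step 4

Step 4 is incorrect due to a sign flip.
The step shows: -24*x
The correct value should be: 24*x

Explanation: The sign of the whole expression was flipped: the term 24*x was incorrectly written as -24*x
The later steps are derived from this incorrect expression, so the error originates in Step 4.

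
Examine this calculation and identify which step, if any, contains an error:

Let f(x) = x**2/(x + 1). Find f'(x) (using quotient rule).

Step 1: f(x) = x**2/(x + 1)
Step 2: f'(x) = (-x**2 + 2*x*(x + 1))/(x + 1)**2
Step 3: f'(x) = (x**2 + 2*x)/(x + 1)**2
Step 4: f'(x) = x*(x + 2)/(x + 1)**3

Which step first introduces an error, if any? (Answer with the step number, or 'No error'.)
Step 4

Step 4 is incorrect due to a wrong exponent.
The step shows: x*(x + 2)/(x + 1)**3
The correct value should be: x*(x + 2)/(x + 1)**2

Explanation: The exponent -2 on x + 1 was incorrectly written as -3: the term x*(x + 2)/(x + 1)**2 was incorrectly written as x*(x + 2)/(x + 1)**3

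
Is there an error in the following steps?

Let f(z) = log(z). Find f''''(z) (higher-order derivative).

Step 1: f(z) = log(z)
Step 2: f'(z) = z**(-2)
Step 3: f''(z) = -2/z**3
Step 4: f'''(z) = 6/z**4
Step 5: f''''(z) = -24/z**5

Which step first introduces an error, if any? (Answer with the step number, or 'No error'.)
Step 2

Step 2 is incorrect due to a wrong exponent.
The step shows: z**(-2)
The correct value should be: 1/z

Explanation: The exponent -1 on z was incorrectly written as -2: the term 1/z was incorrectly written as z**(-2)
The later steps are derived from this incorrect expression, so the error originates in Step 2.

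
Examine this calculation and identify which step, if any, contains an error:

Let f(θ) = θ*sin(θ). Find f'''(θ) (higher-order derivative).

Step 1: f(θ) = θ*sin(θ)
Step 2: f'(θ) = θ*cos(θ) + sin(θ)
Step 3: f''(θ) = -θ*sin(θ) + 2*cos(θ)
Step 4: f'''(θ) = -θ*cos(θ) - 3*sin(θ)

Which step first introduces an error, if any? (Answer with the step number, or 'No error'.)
No error

All steps in this derivation are correct.
The final answer f'''(θ) = -θ*cos(θ) - 3*sin(θ) is valid.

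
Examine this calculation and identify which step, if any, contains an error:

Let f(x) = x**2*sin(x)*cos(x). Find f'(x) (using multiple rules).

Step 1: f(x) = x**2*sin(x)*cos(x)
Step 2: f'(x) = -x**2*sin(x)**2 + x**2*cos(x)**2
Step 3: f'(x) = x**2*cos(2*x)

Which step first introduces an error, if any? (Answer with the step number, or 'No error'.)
Step 2

Step 2 is incorrect due to a dropped term.
The step shows: -x**2*sin(x)**2 + x**2*cos(x)**2
The correct value should be: -x**2*sin(x)**2 + x**2*cos(x)**2 + 2*x*sin(x)*cos(x)

Explanation: A term was dropped: the term 2*x*sin(x)*cos(x) was incorrectly omitted
The later steps are derived from this incorrect expression, so the error originates in Step 2.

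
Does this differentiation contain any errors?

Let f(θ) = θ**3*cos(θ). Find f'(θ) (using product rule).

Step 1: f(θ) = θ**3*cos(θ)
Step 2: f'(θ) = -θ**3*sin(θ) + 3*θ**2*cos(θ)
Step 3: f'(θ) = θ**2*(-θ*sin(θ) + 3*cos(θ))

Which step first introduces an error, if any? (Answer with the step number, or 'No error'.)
No error

All steps in this derivation are correct.
The final answer f'(θ) = θ**2*(-θ*sin(θ) + 3*cos(θ)) is valid.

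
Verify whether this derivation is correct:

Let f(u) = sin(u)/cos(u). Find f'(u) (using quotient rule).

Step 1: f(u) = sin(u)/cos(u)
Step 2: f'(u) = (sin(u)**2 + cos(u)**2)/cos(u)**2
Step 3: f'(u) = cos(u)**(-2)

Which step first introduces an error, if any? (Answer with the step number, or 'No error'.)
No error

All steps in this derivation are correct.
The final answer f'(u) = cos(u)**(-2) is valid.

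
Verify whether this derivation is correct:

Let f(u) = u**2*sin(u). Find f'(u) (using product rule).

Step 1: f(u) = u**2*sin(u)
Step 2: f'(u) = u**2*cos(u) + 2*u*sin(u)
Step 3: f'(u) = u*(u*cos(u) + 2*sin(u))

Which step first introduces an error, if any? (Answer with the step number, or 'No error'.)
No error

All steps in this derivation are correct.
The final answer f'(u) = u*(u*cos(u) + 2*sin(u)) is valid.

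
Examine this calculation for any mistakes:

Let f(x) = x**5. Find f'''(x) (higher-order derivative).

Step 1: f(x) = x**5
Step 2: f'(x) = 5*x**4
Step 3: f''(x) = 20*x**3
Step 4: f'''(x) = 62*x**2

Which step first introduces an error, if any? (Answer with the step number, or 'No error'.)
Step 4

Step 4 is incorrect due to a wrong coefficient.
The step shows: 62*x**2
The correct value should be: 60*x**2

Explanation: The coefficient 60 was incorrectly written as 62: the term 60*x**2 was incorrectly written as 62*x**2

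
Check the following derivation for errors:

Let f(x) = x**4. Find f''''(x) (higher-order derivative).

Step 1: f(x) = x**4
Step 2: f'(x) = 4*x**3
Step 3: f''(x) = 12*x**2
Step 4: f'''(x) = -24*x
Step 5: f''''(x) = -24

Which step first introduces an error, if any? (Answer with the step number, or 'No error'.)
Step 4

Step 4 is incorrect due to a sign flip.
The step shows: -24*x
The correct value should be: 24*x

Explanation: The sign of the whole expression was flipped: the term 24*x was incorrectly written as -24*x
The later steps are derived from this incorrect expression, so the error originates in Step 4.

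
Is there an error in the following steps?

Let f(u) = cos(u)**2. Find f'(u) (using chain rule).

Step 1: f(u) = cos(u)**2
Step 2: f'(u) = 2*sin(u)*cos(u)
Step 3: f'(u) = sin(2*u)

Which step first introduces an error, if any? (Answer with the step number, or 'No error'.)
Step 2

Step 2 is incorrect due to a sign flip.
The step shows: 2*sin(u)*cos(u)
The correct value should be: -2*sin(u)*cos(u)

Explanation: The sign of the whole expression was flipped: the term -2*sin(u)*cos(u) was incorrectly written as 2*sin(u)*cos(u)
The later steps are derived from this incorrect expression, so the error originates in Step 2.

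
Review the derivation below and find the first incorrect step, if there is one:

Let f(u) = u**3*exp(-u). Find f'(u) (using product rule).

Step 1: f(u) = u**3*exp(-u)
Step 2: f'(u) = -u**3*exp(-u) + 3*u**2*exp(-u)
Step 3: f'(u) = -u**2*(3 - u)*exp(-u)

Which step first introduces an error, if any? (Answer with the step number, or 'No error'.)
Step 3

Step 3 is incorrect due to a sign flip.
The step shows: -u**2*(3 - u)*exp(-u)
The correct value should be: u**2*(3 - u)*exp(-u)

Explanation: The sign of the whole expression was flipped: the term u**2*(3 - u)*exp(-u) was incorrectly written as -u**2*(3 - u)*exp(-u)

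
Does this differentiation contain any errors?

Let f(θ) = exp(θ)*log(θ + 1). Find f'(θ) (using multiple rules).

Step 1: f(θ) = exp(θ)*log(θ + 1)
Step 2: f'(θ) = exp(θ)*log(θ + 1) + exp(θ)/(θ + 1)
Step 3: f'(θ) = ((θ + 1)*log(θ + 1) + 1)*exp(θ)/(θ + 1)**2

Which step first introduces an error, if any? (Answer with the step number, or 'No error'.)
Step 3

Step 3 is incorrect due to a wrong exponent.
The step shows: ((θ + 1)*log(θ + 1) + 1)*exp(θ)/(θ + 1)**2
The correct value should be: ((θ + 1)*log(θ + 1) + 1)*exp(θ)/(θ + 1)

Explanation: The exponent -1 on θ + 1 was incorrectly written as -2: the term ((θ + 1)*log(θ + 1) + 1)*exp(θ)/(θ + 1) was incorrectly written as ((θ + 1)*log(θ + 1) + 1)*exp(θ)/(θ + 1)**2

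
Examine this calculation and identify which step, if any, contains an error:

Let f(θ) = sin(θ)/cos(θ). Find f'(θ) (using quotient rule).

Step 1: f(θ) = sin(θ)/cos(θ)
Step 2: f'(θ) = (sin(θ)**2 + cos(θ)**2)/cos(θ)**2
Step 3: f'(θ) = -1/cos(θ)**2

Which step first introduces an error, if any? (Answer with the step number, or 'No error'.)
Step 3

Step 3 is incorrect due to a sign flip.
The step shows: -1/cos(θ)**2
The correct value should be: cos(θ)**(-2)

Explanation: The sign of the whole expression was flipped: the term cos(θ)**(-2) was incorrectly written as -1/cos(θ)**2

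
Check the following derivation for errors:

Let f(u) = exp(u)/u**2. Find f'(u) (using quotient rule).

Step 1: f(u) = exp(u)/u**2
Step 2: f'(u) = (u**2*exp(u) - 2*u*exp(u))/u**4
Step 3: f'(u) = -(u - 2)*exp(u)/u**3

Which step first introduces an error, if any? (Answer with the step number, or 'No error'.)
Step 3

Step 3 is incorrect due to a sign flip.
The step shows: -(u - 2)*exp(u)/u**3
The correct value should be: (u - 2)*exp(u)/u**3

Explanation: The sign of the whole expression was flipped: the term (u - 2)*exp(u)/u**3 was incorrectly written as -(u - 2)*exp(u)/u**3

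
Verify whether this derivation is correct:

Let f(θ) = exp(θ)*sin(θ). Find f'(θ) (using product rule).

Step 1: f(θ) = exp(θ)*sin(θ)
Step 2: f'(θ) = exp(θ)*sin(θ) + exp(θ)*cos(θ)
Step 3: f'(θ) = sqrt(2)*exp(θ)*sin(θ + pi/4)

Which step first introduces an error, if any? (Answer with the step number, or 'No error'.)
No error

All steps in this derivation are correct.
The final answer f'(θ) = sqrt(2)*exp(θ)*sin(θ + pi/4) is valid.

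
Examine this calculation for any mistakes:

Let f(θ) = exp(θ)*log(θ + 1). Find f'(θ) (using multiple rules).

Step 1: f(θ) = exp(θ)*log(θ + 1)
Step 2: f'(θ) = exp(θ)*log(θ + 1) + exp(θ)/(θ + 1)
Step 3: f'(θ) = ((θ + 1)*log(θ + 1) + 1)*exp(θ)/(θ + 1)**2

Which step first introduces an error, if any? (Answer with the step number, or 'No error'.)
Step 3

Step 3 is incorrect due to a wrong exponent.
The step shows: ((θ + 1)*log(θ + 1) + 1)*exp(θ)/(θ + 1)**2
The correct value should be: ((θ + 1)*log(θ + 1) + 1)*exp(θ)/(θ + 1)

Explanation: The exponent -1 on θ + 1 was incorrectly written as -2: the term ((θ + 1)*log(θ + 1) + 1)*exp(θ)/(θ + 1) was incorrectly written as ((θ + 1)*log(θ + 1) + 1)*exp(θ)/(θ + 1)**2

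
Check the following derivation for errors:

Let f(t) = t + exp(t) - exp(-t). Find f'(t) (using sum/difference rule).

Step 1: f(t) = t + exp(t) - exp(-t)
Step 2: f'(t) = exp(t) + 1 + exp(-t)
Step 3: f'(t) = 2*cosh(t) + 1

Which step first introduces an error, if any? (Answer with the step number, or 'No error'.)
No error

All steps in this derivation are correct.
The final answer f'(t) = 2*cosh(t) + 1 is valid.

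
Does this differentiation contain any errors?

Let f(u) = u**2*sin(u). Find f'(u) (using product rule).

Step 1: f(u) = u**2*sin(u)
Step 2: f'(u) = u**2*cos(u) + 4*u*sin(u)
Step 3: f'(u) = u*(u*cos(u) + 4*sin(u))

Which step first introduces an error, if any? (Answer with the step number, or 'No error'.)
Step 2

Step 2 is incorrect due to a wrong coefficient.
The step shows: u**2*cos(u) + 4*u*sin(u)
The correct value should be: u**2*cos(u) + 2*u*sin(u)

Explanation: The coefficient 2 was incorrectly written as 4: the term 2*u*sin(u) was incorrectly written as 4*u*sin(u)
The later steps are derived from this incorrect expression, so the error originates in Step 2.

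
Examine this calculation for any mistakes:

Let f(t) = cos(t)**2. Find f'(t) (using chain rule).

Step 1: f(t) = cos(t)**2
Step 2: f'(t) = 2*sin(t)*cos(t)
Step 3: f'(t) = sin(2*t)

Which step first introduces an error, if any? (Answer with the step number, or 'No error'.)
Step 2

Step 2 is incorrect due to a sign flip.
The step shows: 2*sin(t)*cos(t)
The correct value should be: -2*sin(t)*cos(t)

Explanation: The sign of the whole expression was flipped: the term -2*sin(t)*cos(t) was incorrectly written as 2*sin(t)*cos(t)
The later steps are derived from this incorrect expression, so the error originates in Step 2.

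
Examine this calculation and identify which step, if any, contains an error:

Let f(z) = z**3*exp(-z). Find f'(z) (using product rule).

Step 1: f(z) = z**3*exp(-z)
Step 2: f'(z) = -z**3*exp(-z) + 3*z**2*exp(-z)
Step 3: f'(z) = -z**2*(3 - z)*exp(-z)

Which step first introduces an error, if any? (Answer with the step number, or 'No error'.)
Step 3

Step 3 is incorrect due to a sign flip.
The step shows: -z**2*(3 - z)*exp(-z)
The correct value should be: z**2*(3 - z)*exp(-z)

Explanation: The sign of the whole expression was flipped: the term z**2*(3 - z)*exp(-z) was incorrectly written as -z**2*(3 - z)*exp(-z)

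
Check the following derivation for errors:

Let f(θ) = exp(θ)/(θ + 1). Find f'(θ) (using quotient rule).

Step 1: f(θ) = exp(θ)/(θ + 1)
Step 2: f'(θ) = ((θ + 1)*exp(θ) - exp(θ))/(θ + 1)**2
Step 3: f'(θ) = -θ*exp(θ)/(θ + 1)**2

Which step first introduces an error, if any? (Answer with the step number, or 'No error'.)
Step 3

Step 3 is incorrect due to a sign flip.
The step shows: -θ*exp(θ)/(θ + 1)**2
The correct value should be: θ*exp(θ)/(θ + 1)**2

Explanation: The sign of the whole expression was flipped: the term θ*exp(θ)/(θ + 1)**2 was incorrectly written as -θ*exp(θ)/(θ + 1)**2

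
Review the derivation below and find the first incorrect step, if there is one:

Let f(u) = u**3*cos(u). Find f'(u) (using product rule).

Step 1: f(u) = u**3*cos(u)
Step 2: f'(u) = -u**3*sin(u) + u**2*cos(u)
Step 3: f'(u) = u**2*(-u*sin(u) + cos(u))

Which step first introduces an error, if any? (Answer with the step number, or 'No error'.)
Step 2

Step 2 is incorrect due to a wrong coefficient.
The step shows: -u**3*sin(u) + u**2*cos(u)
The correct value should be: -u**3*sin(u) + 3*u**2*cos(u)

Explanation: The coefficient 3 was incorrectly written as 1: the term 3*u**2*cos(u) was incorrectly written as u**2*cos(u)
The later steps are derived from this incorrect expression, so the error originates in Step 2.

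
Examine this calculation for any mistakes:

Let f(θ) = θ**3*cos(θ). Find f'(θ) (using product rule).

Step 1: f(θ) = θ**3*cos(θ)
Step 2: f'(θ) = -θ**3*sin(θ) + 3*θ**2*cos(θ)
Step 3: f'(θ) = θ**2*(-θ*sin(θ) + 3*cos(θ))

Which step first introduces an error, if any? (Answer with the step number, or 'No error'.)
No error

All steps in this derivation are correct.
The final answer f'(θ) = θ**2*(-θ*sin(θ) + 3*cos(θ)) is valid.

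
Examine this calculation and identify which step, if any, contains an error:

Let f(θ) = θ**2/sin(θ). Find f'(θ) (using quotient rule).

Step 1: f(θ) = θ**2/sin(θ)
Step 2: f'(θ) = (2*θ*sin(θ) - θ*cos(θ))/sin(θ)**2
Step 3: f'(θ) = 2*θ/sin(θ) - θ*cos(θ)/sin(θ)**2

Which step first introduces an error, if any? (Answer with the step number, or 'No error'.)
Step 2

Step 2 is incorrect due to a wrong exponent.
The step shows: (2*θ*sin(θ) - θ*cos(θ))/sin(θ)**2
The correct value should be: (-θ**2*cos(θ) + 2*θ*sin(θ))/sin(θ)**2

Explanation: The exponent 2 on θ was incorrectly written as 1: the term (-θ**2*cos(θ) + 2*θ*sin(θ))/sin(θ)**2 was incorrectly written as (2*θ*sin(θ) - θ*cos(θ))/sin(θ)**2
The later steps are derived from this incorrect expression, so the error originates in Step 2.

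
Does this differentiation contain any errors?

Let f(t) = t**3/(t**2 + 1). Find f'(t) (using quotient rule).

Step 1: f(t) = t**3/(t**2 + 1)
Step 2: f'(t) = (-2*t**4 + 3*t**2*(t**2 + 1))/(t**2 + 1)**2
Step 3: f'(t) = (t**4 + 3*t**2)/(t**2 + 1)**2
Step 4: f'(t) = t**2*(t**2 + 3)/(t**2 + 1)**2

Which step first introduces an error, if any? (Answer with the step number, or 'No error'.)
No error

All steps in this derivation are correct.
The final answer f'(t) = t**2*(t**2 + 3)/(t**2 + 1)**2 is valid.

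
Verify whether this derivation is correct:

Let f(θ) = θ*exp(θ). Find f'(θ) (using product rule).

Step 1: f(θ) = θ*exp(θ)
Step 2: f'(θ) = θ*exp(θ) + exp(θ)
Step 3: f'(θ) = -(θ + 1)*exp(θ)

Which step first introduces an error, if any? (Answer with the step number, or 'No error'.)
Step 3

Step 3 is incorrect due to a sign flip.
The step shows: -(θ + 1)*exp(θ)
The correct value should be: (θ + 1)*exp(θ)

Explanation: The sign of the whole expression was flipped: the term (θ + 1)*exp(θ) was incorrectly written as -(θ + 1)*exp(θ)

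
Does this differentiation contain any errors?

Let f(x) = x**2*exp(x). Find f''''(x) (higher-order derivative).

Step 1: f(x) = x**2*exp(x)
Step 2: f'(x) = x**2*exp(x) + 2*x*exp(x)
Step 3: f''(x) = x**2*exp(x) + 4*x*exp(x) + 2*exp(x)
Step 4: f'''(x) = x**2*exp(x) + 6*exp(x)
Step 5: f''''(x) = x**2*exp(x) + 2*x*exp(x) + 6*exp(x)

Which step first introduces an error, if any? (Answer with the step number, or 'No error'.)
Step 4

Step 4 is incorrect due to a dropped term.
The step shows: x**2*exp(x) + 6*exp(x)
The correct value should be: x**2*exp(x) + 6*x*exp(x) + 6*exp(x)

Explanation: A term was dropped: the term 6*x*exp(x) was incorrectly omitted
The later steps are derived from this incorrect expression, so the error originates in Step 4.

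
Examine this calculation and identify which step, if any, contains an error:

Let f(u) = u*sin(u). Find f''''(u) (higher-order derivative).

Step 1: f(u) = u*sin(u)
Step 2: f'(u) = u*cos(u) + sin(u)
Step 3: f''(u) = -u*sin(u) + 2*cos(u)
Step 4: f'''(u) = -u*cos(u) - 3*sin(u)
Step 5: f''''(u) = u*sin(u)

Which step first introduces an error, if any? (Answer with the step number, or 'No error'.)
Step 5

Step 5 is incorrect due to a dropped term.
The step shows: u*sin(u)
The correct value should be: u*sin(u) - 4*cos(u)

Explanation: A term was dropped: the term -4*cos(u) was incorrectly omitted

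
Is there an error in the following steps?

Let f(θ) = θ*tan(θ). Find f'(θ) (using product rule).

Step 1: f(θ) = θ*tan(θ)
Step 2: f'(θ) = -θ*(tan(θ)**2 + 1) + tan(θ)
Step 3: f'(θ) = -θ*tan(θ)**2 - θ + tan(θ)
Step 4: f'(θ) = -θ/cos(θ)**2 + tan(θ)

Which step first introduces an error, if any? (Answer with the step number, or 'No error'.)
Step 2

Step 2 is incorrect due to a sign flip.
The step shows: -θ*(tan(θ)**2 + 1) + tan(θ)
The correct value should be: θ*(tan(θ)**2 + 1) + tan(θ)

Explanation: The sign of one term was flipped: the term θ*(tan(θ)**2 + 1) was incorrectly written as -θ*(tan(θ)**2 + 1)
The later steps are derived from this incorrect expression, so the error originates in Step 2.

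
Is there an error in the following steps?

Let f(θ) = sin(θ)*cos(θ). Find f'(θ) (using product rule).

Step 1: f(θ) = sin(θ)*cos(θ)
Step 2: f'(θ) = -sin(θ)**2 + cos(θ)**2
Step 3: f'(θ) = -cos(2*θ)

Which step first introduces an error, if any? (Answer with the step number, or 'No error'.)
Step 3

Step 3 is incorrect due to a sign flip.
The step shows: -cos(2*θ)
The correct value should be: cos(2*θ)

Explanation: The sign of the whole expression was flipped: the term cos(2*θ) was incorrectly written as -cos(2*θ)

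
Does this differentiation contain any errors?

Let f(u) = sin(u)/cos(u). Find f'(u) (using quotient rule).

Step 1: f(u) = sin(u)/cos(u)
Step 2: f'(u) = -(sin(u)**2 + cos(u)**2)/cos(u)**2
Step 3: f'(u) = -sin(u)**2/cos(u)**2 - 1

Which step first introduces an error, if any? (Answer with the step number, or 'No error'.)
Step 2

Step 2 is incorrect due to a sign flip.
The step shows: -(sin(u)**2 + cos(u)**2)/cos(u)**2
The correct value should be: (sin(u)**2 + cos(u)**2)/cos(u)**2

Explanation: The sign of the whole expression was flipped: the term (sin(u)**2 + cos(u)**2)/cos(u)**2 was incorrectly written as -(sin(u)**2 + cos(u)**2)/cos(u)**2
The later steps are derived from this incorrect expression, so the error originates in Step 2.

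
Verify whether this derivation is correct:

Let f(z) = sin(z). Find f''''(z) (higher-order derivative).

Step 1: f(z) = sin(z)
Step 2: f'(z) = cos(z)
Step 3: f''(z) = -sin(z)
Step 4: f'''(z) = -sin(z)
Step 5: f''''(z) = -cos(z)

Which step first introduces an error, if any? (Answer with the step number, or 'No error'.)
Step 4

Step 4 is incorrect due to a wrong trig function.
The step shows: -sin(z)
The correct value should be: -cos(z)

Explanation: cos(z) was incorrectly written as sin(z): the term -cos(z) was incorrectly written as -sin(z)
The later steps are derived from this incorrect expression, so the error originates in Step 4.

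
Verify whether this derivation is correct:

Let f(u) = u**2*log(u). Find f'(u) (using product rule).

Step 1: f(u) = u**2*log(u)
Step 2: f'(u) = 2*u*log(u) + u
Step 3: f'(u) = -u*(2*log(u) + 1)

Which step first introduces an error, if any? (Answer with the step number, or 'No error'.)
Step 3

Step 3 is incorrect due to a sign flip.
The step shows: -u*(2*log(u) + 1)
The correct value should be: u*(2*log(u) + 1)

Explanation: The sign of the whole expression was flipped: the term u*(2*log(u) + 1) was incorrectly written as -u*(2*log(u) + 1)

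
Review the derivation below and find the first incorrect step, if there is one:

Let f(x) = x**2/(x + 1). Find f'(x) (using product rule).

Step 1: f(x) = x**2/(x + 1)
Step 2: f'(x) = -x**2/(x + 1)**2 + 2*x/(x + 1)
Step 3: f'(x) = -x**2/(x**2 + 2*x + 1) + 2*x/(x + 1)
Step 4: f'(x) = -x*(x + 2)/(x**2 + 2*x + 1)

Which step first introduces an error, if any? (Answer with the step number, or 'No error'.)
Step 4

Step 4 is incorrect due to a sign flip.
The step shows: -x*(x + 2)/(x**2 + 2*x + 1)
The correct value should be: x*(x + 2)/(x**2 + 2*x + 1)

Explanation: The sign of the whole expression was flipped: the term x*(x + 2)/(x**2 + 2*x + 1) was incorrectly written as -x*(x + 2)/(x**2 + 2*x + 1)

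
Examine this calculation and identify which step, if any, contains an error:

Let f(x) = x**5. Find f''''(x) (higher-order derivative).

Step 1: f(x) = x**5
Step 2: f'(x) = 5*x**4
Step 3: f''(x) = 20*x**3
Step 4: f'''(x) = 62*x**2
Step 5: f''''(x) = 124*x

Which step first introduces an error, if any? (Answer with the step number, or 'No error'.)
Step 4

Step 4 is incorrect due to a wrong coefficient.
The step shows: 62*x**2
The correct value should be: 60*x**2

Explanation: The coefficient 60 was incorrectly written as 62: the term 60*x**2 was incorrectly written as 62*x**2
The later steps are derived from this incorrect expression, so the error originates in Step 4.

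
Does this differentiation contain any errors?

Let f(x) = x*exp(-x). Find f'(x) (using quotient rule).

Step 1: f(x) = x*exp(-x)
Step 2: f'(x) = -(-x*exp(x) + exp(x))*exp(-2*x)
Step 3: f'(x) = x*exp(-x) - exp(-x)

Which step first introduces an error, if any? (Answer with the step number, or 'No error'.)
Step 2

Step 2 is incorrect due to a sign flip.
The step shows: -(-x*exp(x) + exp(x))*exp(-2*x)
The correct value should be: (-x*exp(x) + exp(x))*exp(-2*x)

Explanation: The sign of the whole expression was flipped: the term (-x*exp(x) + exp(x))*exp(-2*x) was incorrectly written as -(-x*exp(x) + exp(x))*exp(-2*x)
The later steps are derived from this incorrect expression, so the error originates in Step 2.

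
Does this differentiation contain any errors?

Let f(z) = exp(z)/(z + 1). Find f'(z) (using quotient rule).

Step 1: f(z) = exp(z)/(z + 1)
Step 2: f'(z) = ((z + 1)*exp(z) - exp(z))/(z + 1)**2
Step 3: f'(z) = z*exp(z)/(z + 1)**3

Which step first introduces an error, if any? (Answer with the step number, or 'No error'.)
Step 3

Step 3 is incorrect due to a wrong exponent.
The step shows: z*exp(z)/(z + 1)**3
The correct value should be: z*exp(z)/(z + 1)**2

Explanation: The exponent -2 on z + 1 was incorrectly written as -3: the term z*exp(z)/(z + 1)**2 was incorrectly written as z*exp(z)/(z + 1)**3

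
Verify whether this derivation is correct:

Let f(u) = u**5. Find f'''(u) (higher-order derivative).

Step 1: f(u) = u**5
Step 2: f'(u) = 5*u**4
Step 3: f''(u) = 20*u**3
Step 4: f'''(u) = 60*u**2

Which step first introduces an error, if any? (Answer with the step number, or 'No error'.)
No error

All steps in this derivation are correct.
The final answer f'''(u) = 60*u**2 is valid.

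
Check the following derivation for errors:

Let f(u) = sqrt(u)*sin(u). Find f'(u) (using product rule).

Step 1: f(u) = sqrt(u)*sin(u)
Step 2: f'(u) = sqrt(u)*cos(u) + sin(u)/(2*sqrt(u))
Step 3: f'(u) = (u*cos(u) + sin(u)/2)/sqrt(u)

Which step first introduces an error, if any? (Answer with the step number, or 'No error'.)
No error

All steps in this derivation are correct.
The final answer f'(u) = (u*cos(u) + sin(u)/2)/sqrt(u) is valid.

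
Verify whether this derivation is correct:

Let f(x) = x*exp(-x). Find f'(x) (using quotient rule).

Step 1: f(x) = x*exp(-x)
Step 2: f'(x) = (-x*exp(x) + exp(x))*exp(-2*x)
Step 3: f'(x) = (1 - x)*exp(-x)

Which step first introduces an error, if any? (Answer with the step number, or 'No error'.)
No error

All steps in this derivation are correct.
The final answer f'(x) = (1 - x)*exp(-x) is valid.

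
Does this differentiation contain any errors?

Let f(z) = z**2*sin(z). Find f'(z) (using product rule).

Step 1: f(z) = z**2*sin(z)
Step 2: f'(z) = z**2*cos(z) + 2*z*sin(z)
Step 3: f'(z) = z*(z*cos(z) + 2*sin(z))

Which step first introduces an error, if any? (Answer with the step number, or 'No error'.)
No error

All steps in this derivation are correct.
The final answer f'(z) = z*(z*cos(z) + 2*sin(z)) is valid.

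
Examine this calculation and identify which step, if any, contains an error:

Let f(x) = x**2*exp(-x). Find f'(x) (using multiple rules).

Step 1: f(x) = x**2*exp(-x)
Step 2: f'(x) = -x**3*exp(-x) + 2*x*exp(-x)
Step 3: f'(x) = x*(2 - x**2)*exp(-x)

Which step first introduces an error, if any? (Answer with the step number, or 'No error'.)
Step 2

Step 2 is incorrect due to a wrong exponent.
The step shows: -x**3*exp(-x) + 2*x*exp(-x)
The correct value should be: -x**2*exp(-x) + 2*x*exp(-x)

Explanation: The exponent 2 on x was incorrectly written as 3: the term -x**2*exp(-x) was incorrectly written as -x**3*exp(-x)
The later steps are derived from this incorrect expression, so the error originates in Step 2.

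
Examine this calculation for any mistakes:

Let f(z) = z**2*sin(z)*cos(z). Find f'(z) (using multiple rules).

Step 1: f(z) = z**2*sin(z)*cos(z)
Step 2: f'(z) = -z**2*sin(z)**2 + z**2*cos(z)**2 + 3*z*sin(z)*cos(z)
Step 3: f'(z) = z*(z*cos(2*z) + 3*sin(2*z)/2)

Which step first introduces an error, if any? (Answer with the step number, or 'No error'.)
Step 2

Step 2 is incorrect due to a wrong coefficient.
The step shows: -z**2*sin(z)**2 + z**2*cos(z)**2 + 3*z*sin(z)*cos(z)
The correct value should be: -z**2*sin(z)**2 + z**2*cos(z)**2 + 2*z*sin(z)*cos(z)

Explanation: The coefficient 2 was incorrectly written as 3: the term 2*z*sin(z)*cos(z) was incorrectly written as 3*z*sin(z)*cos(z)
The later steps are derived from this incorrect expression, so the error originates in Step 2.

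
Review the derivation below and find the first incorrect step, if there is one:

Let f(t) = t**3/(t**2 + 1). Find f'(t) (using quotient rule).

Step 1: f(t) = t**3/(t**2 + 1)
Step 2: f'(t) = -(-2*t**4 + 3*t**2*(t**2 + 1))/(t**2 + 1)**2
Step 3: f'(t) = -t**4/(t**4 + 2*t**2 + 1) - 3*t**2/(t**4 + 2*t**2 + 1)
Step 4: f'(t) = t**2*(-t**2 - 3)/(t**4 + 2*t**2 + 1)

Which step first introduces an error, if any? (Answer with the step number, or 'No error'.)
Step 2

Step 2 is incorrect due to a sign flip.
The step shows: -(-2*t**4 + 3*t**2*(t**2 + 1))/(t**2 + 1)**2
The correct value should be: (-2*t**4 + 3*t**2*(t**2 + 1))/(t**2 + 1)**2

Explanation: The sign of the whole expression was flipped: the term (-2*t**4 + 3*t**2*(t**2 + 1))/(t**2 + 1)**2 was incorrectly written as -(-2*t**4 + 3*t**2*(t**2 + 1))/(t**2 + 1)**2
The later steps are derived from this incorrect expression, so the error originates in Step 2.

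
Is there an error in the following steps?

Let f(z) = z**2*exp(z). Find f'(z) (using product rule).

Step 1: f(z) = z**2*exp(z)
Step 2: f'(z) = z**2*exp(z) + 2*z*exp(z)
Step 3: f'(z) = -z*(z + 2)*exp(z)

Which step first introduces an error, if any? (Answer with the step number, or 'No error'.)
Step 3

Step 3 is incorrect due to a sign flip.
The step shows: -z*(z + 2)*exp(z)
The correct value should be: z*(z + 2)*exp(z)

Explanation: The sign of the whole expression was flipped: the term z*(z + 2)*exp(z) was incorrectly written as -z*(z + 2)*exp(z)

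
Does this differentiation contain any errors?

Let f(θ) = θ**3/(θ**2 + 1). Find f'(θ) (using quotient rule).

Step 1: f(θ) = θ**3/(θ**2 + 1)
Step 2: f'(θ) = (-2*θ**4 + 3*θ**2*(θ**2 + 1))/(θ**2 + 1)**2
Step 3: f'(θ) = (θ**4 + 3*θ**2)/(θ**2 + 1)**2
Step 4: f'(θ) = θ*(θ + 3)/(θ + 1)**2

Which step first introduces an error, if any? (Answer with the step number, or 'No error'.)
Step 4

Step 4 is incorrect due to a wrong exponent.
The step shows: θ*(θ + 3)/(θ + 1)**2
The correct value should be: θ**2*(θ**2 + 3)/(θ**2 + 1)**2

Explanation: The exponent 2 on θ was incorrectly written as 1: the term θ**2*(θ**2 + 3)/(θ**2 + 1)**2 was incorrectly written as θ*(θ + 3)/(θ + 1)**2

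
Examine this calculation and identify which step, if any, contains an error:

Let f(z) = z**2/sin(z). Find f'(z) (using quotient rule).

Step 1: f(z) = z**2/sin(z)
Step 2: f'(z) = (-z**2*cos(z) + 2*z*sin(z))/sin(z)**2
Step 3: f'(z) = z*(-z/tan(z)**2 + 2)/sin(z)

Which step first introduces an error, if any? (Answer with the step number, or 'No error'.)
Step 3

Step 3 is incorrect due to a wrong exponent.
The step shows: z*(-z/tan(z)**2 + 2)/sin(z)
The correct value should be: z*(-z/tan(z) + 2)/sin(z)

Explanation: The exponent -1 on tan(z) was incorrectly written as -2: the term z*(-z/tan(z) + 2)/sin(z) was incorrectly written as z*(-z/tan(z)**2 + 2)/sin(z)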